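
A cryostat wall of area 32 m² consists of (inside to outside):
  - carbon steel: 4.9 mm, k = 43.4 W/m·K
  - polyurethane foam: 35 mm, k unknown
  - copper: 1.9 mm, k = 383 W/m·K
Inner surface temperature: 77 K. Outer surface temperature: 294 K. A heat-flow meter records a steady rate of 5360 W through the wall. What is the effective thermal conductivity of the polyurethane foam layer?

k ≈ 0.027 W/(m·K)

Treating each layer as a thermal resistance in series:
R_carbon steel = L/(kA) = 0.0049/(43.4×32) = 3.528×10^-6 K/W
R_copper = L/(kA) = 0.0019/(383×32) = 1.55×10^-7 K/W
Sum of known resistances R_other = 3.683×10^-6 K/W
Total R = ΔT/Q = 217/5360 = 0.04049 K/W
R_polyurethane foam = R_total − R_other = 0.04048 K/W
k = L/(R·A) = 0.035/(0.04048×32)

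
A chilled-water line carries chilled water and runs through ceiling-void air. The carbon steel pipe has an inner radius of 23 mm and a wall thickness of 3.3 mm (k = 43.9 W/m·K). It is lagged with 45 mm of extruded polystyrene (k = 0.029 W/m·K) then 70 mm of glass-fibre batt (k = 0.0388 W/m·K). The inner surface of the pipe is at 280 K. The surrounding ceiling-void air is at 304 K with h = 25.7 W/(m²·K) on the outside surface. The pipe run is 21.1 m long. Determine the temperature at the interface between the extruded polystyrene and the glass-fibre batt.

For a radial system each layer contributes R = ln(r_out/r_in)/(2πkL); films add R = 1/(hA).
R_carbon steel pipe wall = ln(26.3/23)/(2π×43.9×21.1) = 2.304×10^-5 K/W
R_extruded polystyrene = ln(71.3/26.3)/(2π×0.029×21.1) = 0.2594 K/W
R_glass-fibre batt = ln(141.3/71.3)/(2π×0.0388×21.1) = 0.133 K/W
R_outer film = 1/(h_o·2πr_oL) = 1/(25.7×2π×0.1413×21.1) = 0.002077 K/W
R_total = 0.3945 K/W
Q = ΔT/R_total = 24/0.3945
Q = 60.8 W
T_interface = T_inner + Q·ΣR(inner→interface) = 280 + 60.8×0.2594

T ≈ 296 K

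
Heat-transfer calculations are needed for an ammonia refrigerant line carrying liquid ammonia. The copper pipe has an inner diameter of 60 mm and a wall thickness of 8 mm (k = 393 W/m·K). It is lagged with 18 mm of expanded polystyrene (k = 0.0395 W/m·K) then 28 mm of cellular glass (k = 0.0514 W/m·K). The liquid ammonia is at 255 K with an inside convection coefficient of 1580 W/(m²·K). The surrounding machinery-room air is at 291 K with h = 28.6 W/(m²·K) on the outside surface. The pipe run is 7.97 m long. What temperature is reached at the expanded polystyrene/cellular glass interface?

For a radial system each layer contributes R = ln(r_out/r_in)/(2πkL); films add R = 1/(hA).
R_inner film = 1/(h_i·2πr₁L) = 1/(1580×2π×0.03×7.97) = 4.213×10^-4 K/W
R_copper pipe wall = ln(38/30)/(2π×393×7.97) = 1.201×10^-5 K/W
R_expanded polystyrene = ln(56/38)/(2π×0.0395×7.97) = 0.196 K/W
R_cellular glass = ln(84/56)/(2π×0.0514×7.97) = 0.1575 K/W
R_outer film = 1/(h_o·2πr_oL) = 1/(28.6×2π×0.084×7.97) = 0.008312 K/W
R_total = 0.3623 K/W
Q = ΔT/R_total = 36/0.3623
Q = 99.4 W
T_interface = T_inner + Q·ΣR(inner→interface) = 255 + 99.4×0.1965

T ≈ 275 K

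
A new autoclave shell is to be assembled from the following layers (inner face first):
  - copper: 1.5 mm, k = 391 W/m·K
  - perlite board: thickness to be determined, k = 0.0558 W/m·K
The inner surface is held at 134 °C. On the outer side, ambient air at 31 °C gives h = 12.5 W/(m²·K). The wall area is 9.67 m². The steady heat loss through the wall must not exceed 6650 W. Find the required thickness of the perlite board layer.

Using the resistance-network approach (series):
R_copper = L/(kA) = 0.0015/(391×9.67) = 3.967×10^-7 K/W
R_outer film = 1/(h_o·A) = 1/(12.5×9.67) = 0.008273 K/W
Sum of the known resistances R_other = 0.008273 K/W
Required total resistance R_tot = ΔT/Q_allow = 103/6650 = 0.01549 K/W
R_perlite board = R_tot − R_other = 0.007215 K/W
L = R·k·A = 0.007215×0.0558×9.67

L ≈ 3.89 mm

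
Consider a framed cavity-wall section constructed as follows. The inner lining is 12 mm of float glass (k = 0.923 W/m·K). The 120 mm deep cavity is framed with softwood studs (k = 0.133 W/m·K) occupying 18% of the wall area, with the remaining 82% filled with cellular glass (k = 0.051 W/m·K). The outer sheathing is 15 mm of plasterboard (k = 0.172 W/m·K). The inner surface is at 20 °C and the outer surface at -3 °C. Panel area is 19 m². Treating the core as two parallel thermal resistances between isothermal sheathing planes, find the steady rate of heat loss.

Q ≈ 227 W

Sheathing layers in series; stud and cavity paths in parallel between them.
R_inner = 0.012/(0.923×19) = 6.843×10^-4 K/W
R_stud  = 0.12/(0.133×0.18×19) = 0.2638 K/W
R_cav   = 0.12/(0.051×0.82×19) = 0.151 K/W
1/R_core = 1/R_stud + 1/R_cav → R_core = 0.09604 K/W
R_outer = 0.015/(0.172×19) = 0.00459 K/W
R_total = 0.1013 K/W
Q = ΔT/R_total = 23/0.1013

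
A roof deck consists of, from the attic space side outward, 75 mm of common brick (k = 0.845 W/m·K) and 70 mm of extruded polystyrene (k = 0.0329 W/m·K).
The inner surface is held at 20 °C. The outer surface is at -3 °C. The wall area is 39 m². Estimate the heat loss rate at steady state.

Model the wall as resistances in series:
R_common brick = L/(kA) = 0.075/(0.845×39) = 0.002276 K/W
R_extruded polystyrene = L/(kA) = 0.07/(0.0329×39) = 0.05456 K/W
R_total = 0.05683 K/W
Q = ΔT / R_total = 23 / 0.05683

Q ≈ 405 W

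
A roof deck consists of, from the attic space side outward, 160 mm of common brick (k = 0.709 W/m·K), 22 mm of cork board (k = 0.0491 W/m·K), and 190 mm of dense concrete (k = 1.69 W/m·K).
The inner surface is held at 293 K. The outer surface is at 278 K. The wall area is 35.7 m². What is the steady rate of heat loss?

Q ≈ 681 W

Thermal resistances in series:
R_common brick = L/(kA) = 0.16/(0.709×35.7) = 0.006321 K/W
R_cork board = L/(kA) = 0.022/(0.0491×35.7) = 0.01255 K/W
R_dense concrete = L/(kA) = 0.19/(1.69×35.7) = 0.003149 K/W
R_total = 0.02202 K/W
Q = ΔT / R_total = 15 / 0.02202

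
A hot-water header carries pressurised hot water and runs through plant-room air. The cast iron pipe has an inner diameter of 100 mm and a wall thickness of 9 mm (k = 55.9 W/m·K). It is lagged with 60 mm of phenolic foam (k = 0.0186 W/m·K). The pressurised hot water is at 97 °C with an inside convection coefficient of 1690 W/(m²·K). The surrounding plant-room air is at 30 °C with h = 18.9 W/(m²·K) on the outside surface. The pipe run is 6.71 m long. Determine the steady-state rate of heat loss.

Per-layer cylindrical resistances, series-summed:
R_inner film = 1/(h_i·2πr₁L) = 1/(1690×2π×0.05×6.71) = 2.807×10^-4 K/W
R_cast iron pipe wall = ln(59/50)/(2π×55.9×6.71) = 7.023×10^-5 K/W
R_phenolic foam = ln(119/59)/(2π×0.0186×6.71) = 0.8947 K/W
R_outer film = 1/(h_o·2πr_oL) = 1/(18.9×2π×0.119×6.71) = 0.01055 K/W
R_total = 0.9056 K/W
Q = ΔT/R_total = 67/0.9056

Q ≈ 74 W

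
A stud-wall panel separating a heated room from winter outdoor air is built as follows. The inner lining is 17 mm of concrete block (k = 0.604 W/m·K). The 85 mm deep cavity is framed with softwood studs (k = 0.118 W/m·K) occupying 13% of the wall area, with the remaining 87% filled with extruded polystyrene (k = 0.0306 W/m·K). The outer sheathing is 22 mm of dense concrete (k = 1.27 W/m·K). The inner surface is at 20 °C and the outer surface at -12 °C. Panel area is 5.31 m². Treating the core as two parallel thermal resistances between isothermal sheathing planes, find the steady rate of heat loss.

Sheathing layers in series; stud and cavity paths in parallel between them.
R_inner = 0.017/(0.604×5.31) = 0.005301 K/W
R_stud  = 0.085/(0.118×0.13×5.31) = 1.044 K/W
R_cav   = 0.085/(0.0306×0.87×5.31) = 0.6013 K/W
1/R_core = 1/R_stud + 1/R_cav → R_core = 0.3815 K/W
R_outer = 0.022/(1.27×5.31) = 0.003262 K/W
R_total = 0.39 K/W
Q = ΔT/R_total = 32/0.39

Q ≈ 82 W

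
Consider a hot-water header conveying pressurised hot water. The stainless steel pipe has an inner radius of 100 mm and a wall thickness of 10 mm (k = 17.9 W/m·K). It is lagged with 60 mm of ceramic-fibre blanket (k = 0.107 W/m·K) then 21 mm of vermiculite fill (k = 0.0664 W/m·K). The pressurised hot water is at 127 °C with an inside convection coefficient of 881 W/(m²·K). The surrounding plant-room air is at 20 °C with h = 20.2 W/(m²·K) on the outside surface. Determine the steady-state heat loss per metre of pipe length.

q′ ≈ 110 W/m

Cylindrical conduction, so R = ln(r₂/r₁)/(2πkL) per layer, in series:
R_inner film = 1/(h_i·2πr₁L) = 1/(881×2π×0.1×1) = 0.001807 K/W
R_stainless steel pipe wall = ln(110/100)/(2π×17.9×1) = 8.474×10^-4 K/W
R_ceramic-fibre blanket = ln(170/110)/(2π×0.107×1) = 0.6475 K/W
R_vermiculite fill = ln(191/170)/(2π×0.0664×1) = 0.2792 K/W
R_outer film = 1/(h_o·2πr_oL) = 1/(20.2×2π×0.191×1) = 0.04125 K/W
R_total = 0.9706 K/W
Q = ΔT/R_total = 107/0.9706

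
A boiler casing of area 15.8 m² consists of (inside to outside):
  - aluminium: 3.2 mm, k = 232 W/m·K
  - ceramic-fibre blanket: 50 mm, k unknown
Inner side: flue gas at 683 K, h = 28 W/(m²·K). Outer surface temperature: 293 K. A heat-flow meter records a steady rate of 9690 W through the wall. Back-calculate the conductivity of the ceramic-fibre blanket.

Using the resistance-network approach (series):
R_inner film = 1/(h_i·A) = 1/(28×15.8) = 0.00226 K/W
R_aluminium = L/(kA) = 0.0032/(232×15.8) = 8.73×10^-7 K/W
Sum of known resistances R_other = 0.002261 K/W
Total R = ΔT/Q = 390/9690 = 0.04025 K/W
R_ceramic-fibre blanket = R_total − R_other = 0.03799 K/W
k = L/(R·A) = 0.05/(0.03799×15.8)

k ≈ 0.0833 W/(m·K)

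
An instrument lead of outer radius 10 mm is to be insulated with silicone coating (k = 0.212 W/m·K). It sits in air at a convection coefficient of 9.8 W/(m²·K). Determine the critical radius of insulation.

r_cr ≈ 21.6 mm

For a cylinder r_cr = k/h = 0.212/9.8
r_cr = 21.6 mm; since the bare radius (10 mm) is below r_cr, adding a thin layer of insulation will *increase* heat loss.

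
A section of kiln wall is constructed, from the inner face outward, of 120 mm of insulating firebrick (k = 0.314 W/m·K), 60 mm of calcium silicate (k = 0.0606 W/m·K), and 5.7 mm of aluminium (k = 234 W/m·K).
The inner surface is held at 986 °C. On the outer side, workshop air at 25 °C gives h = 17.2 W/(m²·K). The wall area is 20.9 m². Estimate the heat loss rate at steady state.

Q ≈ 14000 W

Thermal resistances in series:
R_insulating firebrick = L/(kA) = 0.12/(0.314×20.9) = 0.01829 K/W
R_calcium silicate = L/(kA) = 0.06/(0.0606×20.9) = 0.04737 K/W
R_aluminium = L/(kA) = 0.0057/(234×20.9) = 1.166×10^-6 K/W
R_outer film = 1/(h_o·A) = 1/(17.2×20.9) = 0.002782 K/W
R_total = 0.06844 K/W
Q = ΔT / R_total = 961 / 0.06844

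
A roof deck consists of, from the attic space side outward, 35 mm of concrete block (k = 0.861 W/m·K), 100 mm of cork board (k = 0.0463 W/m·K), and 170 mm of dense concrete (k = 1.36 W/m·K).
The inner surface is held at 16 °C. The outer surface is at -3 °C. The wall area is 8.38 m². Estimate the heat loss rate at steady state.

Q ≈ 68.5 W

Series thermal resistances:
R_concrete block = L/(kA) = 0.035/(0.861×8.38) = 0.004851 K/W
R_cork board = L/(kA) = 0.1/(0.0463×8.38) = 0.2577 K/W
R_dense concrete = L/(kA) = 0.17/(1.36×8.38) = 0.01492 K/W
R_total = 0.2775 K/W
Q = ΔT / R_total = 19 / 0.2775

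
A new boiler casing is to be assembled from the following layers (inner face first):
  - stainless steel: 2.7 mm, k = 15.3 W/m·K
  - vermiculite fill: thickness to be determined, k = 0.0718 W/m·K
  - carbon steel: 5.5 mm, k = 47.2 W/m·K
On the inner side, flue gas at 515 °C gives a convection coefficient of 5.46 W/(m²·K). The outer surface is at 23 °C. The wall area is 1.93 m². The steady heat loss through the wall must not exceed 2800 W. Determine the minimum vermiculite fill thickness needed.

L ≈ 11.2 mm

Treating each layer as a thermal resistance in series:
R_inner film = 1/(h_i·A) = 1/(5.46×1.93) = 0.0949 K/W
R_stainless steel = L/(kA) = 0.0027/(15.3×1.93) = 9.144×10^-5 K/W
R_carbon steel = L/(kA) = 0.0055/(47.2×1.93) = 6.038×10^-5 K/W
Sum of the known resistances R_other = 0.09505 K/W
Required total resistance R_tot = ΔT/Q_allow = 492/2800 = 0.1757 K/W
R_vermiculite fill = R_tot − R_other = 0.08067 K/W
L = R·k·A = 0.08067×0.0718×1.93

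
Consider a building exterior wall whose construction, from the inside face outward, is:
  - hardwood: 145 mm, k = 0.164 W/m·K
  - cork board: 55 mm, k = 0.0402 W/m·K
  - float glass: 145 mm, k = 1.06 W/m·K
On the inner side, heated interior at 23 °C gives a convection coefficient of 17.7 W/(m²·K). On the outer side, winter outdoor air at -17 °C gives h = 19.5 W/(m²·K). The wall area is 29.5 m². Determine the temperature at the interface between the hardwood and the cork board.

T ≈ 7.93 °C

Treating each layer as a thermal resistance in series:
R_inner film = 1/(h_i·A) = 1/(17.7×29.5) = 0.001915 K/W
R_hardwood = L/(kA) = 0.145/(0.164×29.5) = 0.02997 K/W
R_cork board = L/(kA) = 0.055/(0.0402×29.5) = 0.04638 K/W
R_float glass = L/(kA) = 0.145/(1.06×29.5) = 0.004637 K/W
R_outer film = 1/(h_o·A) = 1/(19.5×29.5) = 0.001738 K/W
R_total = 0.08464 K/W;  Q = ΔT/R_total = 40/0.08464 = 472.6 W
T_interface = T_inner − Q·ΣR(inner→interface) = 23 − 473×0.03189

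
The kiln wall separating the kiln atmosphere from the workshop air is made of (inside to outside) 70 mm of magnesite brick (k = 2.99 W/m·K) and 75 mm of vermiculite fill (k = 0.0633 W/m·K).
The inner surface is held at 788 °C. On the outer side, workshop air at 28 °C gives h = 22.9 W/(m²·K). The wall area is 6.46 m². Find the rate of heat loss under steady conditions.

Thermal resistances in series:
R_magnesite brick = L/(kA) = 0.07/(2.99×6.46) = 0.003624 K/W
R_vermiculite fill = L/(kA) = 0.075/(0.0633×6.46) = 0.1834 K/W
R_outer film = 1/(h_o·A) = 1/(22.9×6.46) = 0.00676 K/W
R_total = 0.1938 K/W
Q = ΔT / R_total = 760 / 0.1938

Q ≈ 3920 W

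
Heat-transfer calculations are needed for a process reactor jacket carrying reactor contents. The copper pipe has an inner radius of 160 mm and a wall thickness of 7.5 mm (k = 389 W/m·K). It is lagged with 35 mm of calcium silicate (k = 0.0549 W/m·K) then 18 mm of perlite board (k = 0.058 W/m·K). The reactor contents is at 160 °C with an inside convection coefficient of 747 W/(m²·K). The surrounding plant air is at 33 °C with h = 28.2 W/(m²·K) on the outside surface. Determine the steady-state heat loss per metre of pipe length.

q′ ≈ 157 W/m

Per-layer cylindrical resistances, series-summed:
R_inner film = 1/(h_i·2πr₁L) = 1/(747×2π×0.16×1) = 0.001332 K/W
R_copper pipe wall = ln(167.5/160)/(2π×389×1) = 1.874×10^-5 K/W
R_calcium silicate = ln(202.5/167.5)/(2π×0.0549×1) = 0.5501 K/W
R_perlite board = ln(220.5/202.5)/(2π×0.058×1) = 0.2337 K/W
R_outer film = 1/(h_o·2πr_oL) = 1/(28.2×2π×0.2205×1) = 0.0256 K/W
R_total = 0.8107 K/W
Q = ΔT/R_total = 127/0.8107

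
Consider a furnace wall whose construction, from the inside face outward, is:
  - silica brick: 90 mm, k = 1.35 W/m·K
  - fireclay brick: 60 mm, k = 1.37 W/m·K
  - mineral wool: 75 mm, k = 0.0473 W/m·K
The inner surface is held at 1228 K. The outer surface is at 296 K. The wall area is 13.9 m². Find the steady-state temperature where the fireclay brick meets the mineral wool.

Model the wall as resistances in series:
R_silica brick = L/(kA) = 0.09/(1.35×13.9) = 0.004796 K/W
R_fireclay brick = L/(kA) = 0.06/(1.37×13.9) = 0.003151 K/W
R_mineral wool = L/(kA) = 0.075/(0.0473×13.9) = 0.1141 K/W
R_total = 0.122 K/W;  Q = ΔT/R_total = 932/0.122 = 7638 W
T_interface = T_inner − Q·ΣR(inner→interface) = 1228 − 7640×0.007947

T ≈ 1170 K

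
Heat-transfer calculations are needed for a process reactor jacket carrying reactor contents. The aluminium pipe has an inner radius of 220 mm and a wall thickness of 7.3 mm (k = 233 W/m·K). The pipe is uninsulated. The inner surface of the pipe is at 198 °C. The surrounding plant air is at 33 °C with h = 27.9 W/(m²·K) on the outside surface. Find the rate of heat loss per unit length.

For a radial system each layer contributes R = ln(r_out/r_in)/(2πkL); films add R = 1/(hA).
R_aluminium pipe wall = ln(227.3/220)/(2π×233×1) = 2.23×10^-5 K/W
R_outer film = 1/(h_o·2πr_oL) = 1/(27.9×2π×0.2273×1) = 0.0251 K/W
R_total = 0.02512 K/W
Q = ΔT/R_total = 165/0.02512

q′ ≈ 6570 W/m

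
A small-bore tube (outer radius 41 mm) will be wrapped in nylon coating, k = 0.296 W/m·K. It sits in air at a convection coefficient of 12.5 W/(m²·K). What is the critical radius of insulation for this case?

r_cr ≈ 23.7 mm

For a cylinder r_cr = k/h = 0.296/12.5
r_cr = 23.7 mm; since the bare radius (41 mm) is above r_cr, any added insulation will reduce heat loss.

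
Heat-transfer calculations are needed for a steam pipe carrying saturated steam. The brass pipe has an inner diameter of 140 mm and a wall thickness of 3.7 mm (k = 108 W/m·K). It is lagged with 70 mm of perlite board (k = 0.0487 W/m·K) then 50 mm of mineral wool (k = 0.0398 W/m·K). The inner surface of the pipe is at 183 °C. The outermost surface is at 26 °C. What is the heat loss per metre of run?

Radial resistances (cylindrical: R_cond = ln(r_o/r_i)/(2πkL), R_conv = 1/(h·2πrL)):
R_brass pipe wall = ln(73.7/70)/(2π×108×1) = 7.59×10^-5 K/W
R_perlite board = ln(143.7/73.7)/(2π×0.0487×1) = 2.182 K/W
R_mineral wool = ln(193.7/143.7)/(2π×0.0398×1) = 1.194 K/W
R_total = 3.376 K/W
Q = ΔT/R_total = 157/3.376

q′ ≈ 46.5 W/m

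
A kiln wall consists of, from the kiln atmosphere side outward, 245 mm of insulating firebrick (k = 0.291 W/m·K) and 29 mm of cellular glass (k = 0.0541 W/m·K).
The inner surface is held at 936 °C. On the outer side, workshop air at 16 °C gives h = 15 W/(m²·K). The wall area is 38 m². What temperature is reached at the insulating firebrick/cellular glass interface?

Thermal resistances in series:
R_insulating firebrick = L/(kA) = 0.245/(0.291×38) = 0.02216 K/W
R_cellular glass = L/(kA) = 0.029/(0.0541×38) = 0.01411 K/W
R_outer film = 1/(h_o·A) = 1/(15×38) = 0.001754 K/W
R_total = 0.03802 K/W;  Q = ΔT/R_total = 920/0.03802 = 24200 W
T_interface = T_inner − Q·ΣR(inner→interface) = 936 − 24200×0.02216

T ≈ 400 °C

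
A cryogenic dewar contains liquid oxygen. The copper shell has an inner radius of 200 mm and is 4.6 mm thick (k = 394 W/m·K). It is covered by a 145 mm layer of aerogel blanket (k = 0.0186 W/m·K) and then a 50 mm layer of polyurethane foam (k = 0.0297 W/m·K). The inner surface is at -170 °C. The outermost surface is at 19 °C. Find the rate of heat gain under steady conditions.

Radial (spherical) resistances in series:
R_copper shell = (1/0.2 − 1/0.2046)/(4π×394) = 2.27×10^-5 K/W
R_aerogel blanket = (1/0.2046 − 1/0.3496)/(4π×0.0186) = 8.673 K/W
R_polyurethane foam = (1/0.3496 − 1/0.3996)/(4π×0.0297) = 0.959 K/W
R_total = 9.632 K/W
Q = ΔT/R_total = 189/9.632

Q ≈ 19.6 W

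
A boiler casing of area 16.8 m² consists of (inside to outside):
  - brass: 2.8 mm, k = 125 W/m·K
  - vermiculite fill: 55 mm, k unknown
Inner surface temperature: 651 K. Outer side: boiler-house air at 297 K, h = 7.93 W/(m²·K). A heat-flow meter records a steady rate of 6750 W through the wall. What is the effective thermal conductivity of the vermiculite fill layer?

Treating each layer as a thermal resistance in series:
R_brass = L/(kA) = 0.0028/(125×16.8) = 1.333×10^-6 K/W
R_outer film = 1/(h_o·A) = 1/(7.93×16.8) = 0.007506 K/W
Sum of known resistances R_other = 0.007507 K/W
Total R = ΔT/Q = 354/6750 = 0.05244 K/W
R_vermiculite fill = R_total − R_other = 0.04494 K/W
k = L/(R·A) = 0.055/(0.04494×16.8)

k ≈ 0.0729 W/(m·K)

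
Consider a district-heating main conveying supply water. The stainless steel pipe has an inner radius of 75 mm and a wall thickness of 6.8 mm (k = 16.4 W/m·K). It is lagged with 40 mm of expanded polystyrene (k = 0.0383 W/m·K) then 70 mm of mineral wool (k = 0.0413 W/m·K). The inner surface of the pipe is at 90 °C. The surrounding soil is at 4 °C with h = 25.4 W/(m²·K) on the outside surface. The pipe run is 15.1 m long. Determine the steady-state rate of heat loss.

Q ≈ 378 W

For a radial system each layer contributes R = ln(r_out/r_in)/(2πkL); films add R = 1/(hA).
R_stainless steel pipe wall = ln(81.8/75)/(2π×16.4×15.1) = 5.578×10^-5 K/W
R_expanded polystyrene = ln(121.8/81.8)/(2π×0.0383×15.1) = 0.1096 K/W
R_mineral wool = ln(191.8/121.8)/(2π×0.0413×15.1) = 0.1159 K/W
R_outer film = 1/(h_o·2πr_oL) = 1/(25.4×2π×0.1918×15.1) = 0.002164 K/W
R_total = 0.2277 K/W
Q = ΔT/R_total = 86/0.2277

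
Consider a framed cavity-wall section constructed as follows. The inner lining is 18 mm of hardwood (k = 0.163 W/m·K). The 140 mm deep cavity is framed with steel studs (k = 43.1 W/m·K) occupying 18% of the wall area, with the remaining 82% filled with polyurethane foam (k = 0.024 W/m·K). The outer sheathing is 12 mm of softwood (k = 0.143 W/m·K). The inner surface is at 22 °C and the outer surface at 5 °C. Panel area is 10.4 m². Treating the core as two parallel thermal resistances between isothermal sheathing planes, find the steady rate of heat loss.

Q ≈ 833 W

Sheathing layers in series; stud and cavity paths in parallel between them.
R_inner = 0.018/(0.163×10.4) = 0.01062 K/W
R_stud  = 0.14/(43.1×0.18×10.4) = 0.001735 K/W
R_cav   = 0.14/(0.024×0.82×10.4) = 0.684 K/W
1/R_core = 1/R_stud + 1/R_cav → R_core = 0.001731 K/W
R_outer = 0.012/(0.143×10.4) = 0.008069 K/W
R_total = 0.02042 K/W
Q = ΔT/R_total = 17/0.02042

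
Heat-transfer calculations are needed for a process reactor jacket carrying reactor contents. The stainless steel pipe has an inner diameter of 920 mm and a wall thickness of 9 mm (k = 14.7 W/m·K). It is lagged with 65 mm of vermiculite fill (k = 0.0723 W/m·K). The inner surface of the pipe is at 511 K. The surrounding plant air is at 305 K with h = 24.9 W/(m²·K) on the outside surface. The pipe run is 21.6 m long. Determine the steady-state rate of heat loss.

Q ≈ 14900 W

For a radial system each layer contributes R = ln(r_out/r_in)/(2πkL); films add R = 1/(hA).
R_stainless steel pipe wall = ln(469/460)/(2π×14.7×21.6) = 9.712×10^-6 K/W
R_vermiculite fill = ln(534/469)/(2π×0.0723×21.6) = 0.01323 K/W
R_outer film = 1/(h_o·2πr_oL) = 1/(24.9×2π×0.534×21.6) = 5.541×10^-4 K/W
R_total = 0.01379 K/W
Q = ΔT/R_total = 206/0.01379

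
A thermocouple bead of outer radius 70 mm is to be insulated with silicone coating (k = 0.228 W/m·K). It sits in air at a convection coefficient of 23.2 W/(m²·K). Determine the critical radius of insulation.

r_cr ≈ 19.7 mm

For a sphere r_cr = 2k/h = 2×0.228/23.2
r_cr = 19.7 mm; since the bare radius (70 mm) is above r_cr, any added insulation will reduce heat loss.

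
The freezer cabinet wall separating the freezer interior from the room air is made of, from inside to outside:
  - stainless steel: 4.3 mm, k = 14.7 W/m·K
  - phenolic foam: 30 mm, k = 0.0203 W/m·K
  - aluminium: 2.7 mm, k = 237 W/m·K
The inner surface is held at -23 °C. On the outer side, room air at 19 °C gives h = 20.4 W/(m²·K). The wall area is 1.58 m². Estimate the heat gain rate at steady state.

Treating each layer as a thermal resistance in series:
R_stainless steel = L/(kA) = 0.0043/(14.7×1.58) = 1.851×10^-4 K/W
R_phenolic foam = L/(kA) = 0.03/(0.0203×1.58) = 0.9353 K/W
R_aluminium = L/(kA) = 0.0027/(237×1.58) = 7.21×10^-6 K/W
R_outer film = 1/(h_o·A) = 1/(20.4×1.58) = 0.03103 K/W
R_total = 0.9666 K/W
Q = ΔT / R_total = 42 / 0.9666

Q ≈ 43.5 W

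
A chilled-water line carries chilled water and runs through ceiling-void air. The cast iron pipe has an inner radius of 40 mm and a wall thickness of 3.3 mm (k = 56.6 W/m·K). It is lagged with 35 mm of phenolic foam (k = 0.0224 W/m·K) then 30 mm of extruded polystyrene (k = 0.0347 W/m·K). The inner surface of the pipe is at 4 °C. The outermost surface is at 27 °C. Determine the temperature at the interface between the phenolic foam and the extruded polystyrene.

T ≈ 21 °C

Radial resistances (cylindrical: R_cond = ln(r_o/r_i)/(2πkL), R_conv = 1/(h·2πrL)):
R_cast iron pipe wall = ln(43.3/40)/(2π×56.6×1) = 2.229×10^-4 K/W
R_phenolic foam = ln(78.3/43.3)/(2π×0.0224×1) = 4.209 K/W
R_extruded polystyrene = ln(108.3/78.3)/(2π×0.0347×1) = 1.488 K/W
R_total = 5.697 K/W
Q = ΔT/R_total = 23/5.697
Q = 4.04 W/m
T_interface = T_inner + Q·ΣR(inner→interface) = 4 + 4.04×4.209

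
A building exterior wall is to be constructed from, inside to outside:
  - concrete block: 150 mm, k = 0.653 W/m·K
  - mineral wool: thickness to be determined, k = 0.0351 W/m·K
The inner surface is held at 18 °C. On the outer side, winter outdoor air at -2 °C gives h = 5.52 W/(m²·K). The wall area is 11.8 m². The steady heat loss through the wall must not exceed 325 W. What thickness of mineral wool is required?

L ≈ 11.1 mm

Model the wall as resistances in series:
R_concrete block = L/(kA) = 0.15/(0.653×11.8) = 0.01947 K/W
R_outer film = 1/(h_o·A) = 1/(5.52×11.8) = 0.01535 K/W
Sum of the known resistances R_other = 0.03482 K/W
Required total resistance R_tot = ΔT/Q_allow = 20/325 = 0.06154 K/W
R_mineral wool = R_tot − R_other = 0.02672 K/W
L = R·k·A = 0.02672×0.0351×11.8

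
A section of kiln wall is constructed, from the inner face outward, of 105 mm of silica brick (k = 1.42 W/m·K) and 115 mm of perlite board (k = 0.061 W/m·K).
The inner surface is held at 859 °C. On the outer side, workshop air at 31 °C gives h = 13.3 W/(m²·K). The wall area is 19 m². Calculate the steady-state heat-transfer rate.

Model the wall as resistances in series:
R_silica brick = L/(kA) = 0.105/(1.42×19) = 0.003892 K/W
R_perlite board = L/(kA) = 0.115/(0.061×19) = 0.09922 K/W
R_outer film = 1/(h_o·A) = 1/(13.3×19) = 0.003957 K/W
R_total = 0.1071 K/W
Q = ΔT / R_total = 828 / 0.1071

Q ≈ 7730 W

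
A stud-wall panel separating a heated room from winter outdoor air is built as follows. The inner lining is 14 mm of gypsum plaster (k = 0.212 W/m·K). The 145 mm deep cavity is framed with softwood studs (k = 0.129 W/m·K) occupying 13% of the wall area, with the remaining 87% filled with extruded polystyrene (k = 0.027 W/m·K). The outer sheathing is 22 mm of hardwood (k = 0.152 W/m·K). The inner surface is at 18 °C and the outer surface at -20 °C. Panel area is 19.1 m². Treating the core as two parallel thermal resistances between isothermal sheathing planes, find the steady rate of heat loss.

Q ≈ 190 W

Sheathing layers in series; stud and cavity paths in parallel between them.
R_inner = 0.014/(0.212×19.1) = 0.003457 K/W
R_stud  = 0.145/(0.129×0.13×19.1) = 0.4527 K/W
R_cav   = 0.145/(0.027×0.87×19.1) = 0.3232 K/W
1/R_core = 1/R_stud + 1/R_cav → R_core = 0.1886 K/W
R_outer = 0.022/(0.152×19.1) = 0.007578 K/W
R_total = 0.1996 K/W
Q = ΔT/R_total = 38/0.1996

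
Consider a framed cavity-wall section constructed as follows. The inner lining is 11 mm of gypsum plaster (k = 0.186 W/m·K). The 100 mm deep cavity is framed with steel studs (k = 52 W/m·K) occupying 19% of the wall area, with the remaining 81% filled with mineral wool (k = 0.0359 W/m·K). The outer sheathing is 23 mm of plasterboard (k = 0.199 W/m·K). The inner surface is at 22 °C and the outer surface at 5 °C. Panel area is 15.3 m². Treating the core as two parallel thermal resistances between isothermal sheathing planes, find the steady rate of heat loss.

Q ≈ 1410 W

Sheathing layers in series; stud and cavity paths in parallel between them.
R_inner = 0.011/(0.186×15.3) = 0.003865 K/W
R_stud  = 0.1/(52×0.19×15.3) = 6.615×10^-4 K/W
R_cav   = 0.1/(0.0359×0.81×15.3) = 0.2248 K/W
1/R_core = 1/R_stud + 1/R_cav → R_core = 6.596×10^-4 K/W
R_outer = 0.023/(0.199×15.3) = 0.007554 K/W
R_total = 0.01208 K/W
Q = ΔT/R_total = 17/0.01208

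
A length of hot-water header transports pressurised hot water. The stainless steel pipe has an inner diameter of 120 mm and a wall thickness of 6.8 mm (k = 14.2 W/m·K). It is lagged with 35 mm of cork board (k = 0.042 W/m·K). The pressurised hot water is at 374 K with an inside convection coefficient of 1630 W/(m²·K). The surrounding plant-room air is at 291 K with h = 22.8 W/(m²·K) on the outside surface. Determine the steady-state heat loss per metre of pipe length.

For a radial system each layer contributes R = ln(r_out/r_in)/(2πkL); films add R = 1/(hA).
R_inner film = 1/(h_i·2πr₁L) = 1/(1630×2π×0.06×1) = 0.001627 K/W
R_stainless steel pipe wall = ln(66.8/60)/(2π×14.2×1) = 0.001203 K/W
R_cork board = ln(101.8/66.8)/(2π×0.042×1) = 1.597 K/W
R_outer film = 1/(h_o·2πr_oL) = 1/(22.8×2π×0.1018×1) = 0.06857 K/W
R_total = 1.668 K/W
Q = ΔT/R_total = 83/1.668

q′ ≈ 49.8 W/m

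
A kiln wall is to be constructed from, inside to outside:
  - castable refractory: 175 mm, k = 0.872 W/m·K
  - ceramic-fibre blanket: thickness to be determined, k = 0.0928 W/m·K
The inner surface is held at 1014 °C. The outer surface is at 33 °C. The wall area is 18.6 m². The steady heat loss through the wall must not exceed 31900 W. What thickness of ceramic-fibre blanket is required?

L ≈ 34.5 mm

Model the wall as resistances in series:
R_castable refractory = L/(kA) = 0.175/(0.872×18.6) = 0.01079 K/W
Sum of the known resistances R_other = 0.01079 K/W
Required total resistance R_tot = ΔT/Q_allow = 981/31900 = 0.03075 K/W
R_ceramic-fibre blanket = R_tot − R_other = 0.01996 K/W
L = R·k·A = 0.01996×0.0928×18.6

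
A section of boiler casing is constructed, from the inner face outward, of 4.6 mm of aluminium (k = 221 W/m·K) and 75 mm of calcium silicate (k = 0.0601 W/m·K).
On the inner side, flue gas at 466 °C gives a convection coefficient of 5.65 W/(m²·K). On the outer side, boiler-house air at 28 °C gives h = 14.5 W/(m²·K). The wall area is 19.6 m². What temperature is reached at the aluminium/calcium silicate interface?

T ≈ 414 °C

Treating each layer as a thermal resistance in series:
R_inner film = 1/(h_i·A) = 1/(5.65×19.6) = 0.00903 K/W
R_aluminium = L/(kA) = 0.0046/(221×19.6) = 1.062×10^-6 K/W
R_calcium silicate = L/(kA) = 0.075/(0.0601×19.6) = 0.06367 K/W
R_outer film = 1/(h_o·A) = 1/(14.5×19.6) = 0.003519 K/W
R_total = 0.07622 K/W;  Q = ΔT/R_total = 438/0.07622 = 5747 W
T_interface = T_inner − Q·ΣR(inner→interface) = 466 − 5750×0.009031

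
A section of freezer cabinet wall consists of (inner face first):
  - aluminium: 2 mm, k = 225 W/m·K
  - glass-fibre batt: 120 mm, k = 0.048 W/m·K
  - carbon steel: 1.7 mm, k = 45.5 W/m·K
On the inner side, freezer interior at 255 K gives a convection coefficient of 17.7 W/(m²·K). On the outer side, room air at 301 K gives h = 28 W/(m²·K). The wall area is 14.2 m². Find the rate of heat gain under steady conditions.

Series thermal resistances:
R_inner film = 1/(h_i·A) = 1/(17.7×14.2) = 0.003979 K/W
R_aluminium = L/(kA) = 0.002/(225×14.2) = 6.26×10^-7 K/W
R_glass-fibre batt = L/(kA) = 0.12/(0.048×14.2) = 0.1761 K/W
R_carbon steel = L/(kA) = 0.0017/(45.5×14.2) = 2.631×10^-6 K/W
R_outer film = 1/(h_o·A) = 1/(28×14.2) = 0.002515 K/W
R_total = 0.1826 K/W
Q = ΔT / R_total = 46 / 0.1826

Q ≈ 252 W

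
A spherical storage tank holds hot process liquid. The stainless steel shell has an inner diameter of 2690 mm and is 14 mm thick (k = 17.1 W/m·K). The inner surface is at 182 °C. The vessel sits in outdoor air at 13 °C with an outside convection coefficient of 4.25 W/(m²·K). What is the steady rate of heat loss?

Each spherical layer contributes R = (1/r_i − 1/r_o)/(4πk):
R_stainless steel shell = (1/1.345 − 1/1.359)/(4π×17.1) = 3.564×10^-5 K/W
R_outer film = 1/(h·4πr_o²) = 1/(4.25×4π×1.359²) = 0.01014 K/W
R_total = 0.01017 K/W
Q = ΔT/R_total = 169/0.01017

Q ≈ 16600 W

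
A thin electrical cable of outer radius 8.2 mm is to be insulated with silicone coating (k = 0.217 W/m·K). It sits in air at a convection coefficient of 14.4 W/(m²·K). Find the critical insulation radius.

For a cylinder r_cr = k/h = 0.217/14.4
r_cr = 15.1 mm; since the bare radius (8.2 mm) is below r_cr, adding a thin layer of insulation will *increase* heat loss.

r_cr ≈ 15.1 mm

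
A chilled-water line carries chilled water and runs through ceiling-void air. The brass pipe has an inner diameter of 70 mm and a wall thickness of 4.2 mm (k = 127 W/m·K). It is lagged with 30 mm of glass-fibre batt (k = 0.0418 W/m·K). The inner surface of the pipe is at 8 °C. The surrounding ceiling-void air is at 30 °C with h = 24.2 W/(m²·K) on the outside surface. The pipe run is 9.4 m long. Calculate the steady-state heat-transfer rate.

Treating each annulus and film as a series resistance:
R_brass pipe wall = ln(39.2/35)/(2π×127×9.4) = 1.511×10^-5 K/W
R_glass-fibre batt = ln(69.2/39.2)/(2π×0.0418×9.4) = 0.2302 K/W
R_outer film = 1/(h_o·2πr_oL) = 1/(24.2×2π×0.0692×9.4) = 0.01011 K/W
R_total = 0.2403 K/W
Q = ΔT/R_total = 22/0.2403

Q ≈ 91.5 W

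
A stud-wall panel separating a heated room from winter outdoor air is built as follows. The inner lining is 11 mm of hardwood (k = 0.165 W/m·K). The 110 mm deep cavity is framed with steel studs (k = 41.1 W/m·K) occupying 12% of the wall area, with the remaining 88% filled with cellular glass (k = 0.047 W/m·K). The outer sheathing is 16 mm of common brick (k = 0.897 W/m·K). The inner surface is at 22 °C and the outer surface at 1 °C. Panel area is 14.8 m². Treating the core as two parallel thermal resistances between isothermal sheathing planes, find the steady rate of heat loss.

Q ≈ 2910 W

Sheathing layers in series; stud and cavity paths in parallel between them.
R_inner = 0.011/(0.165×14.8) = 0.004505 K/W
R_stud  = 0.11/(41.1×0.12×14.8) = 0.001507 K/W
R_cav   = 0.11/(0.047×0.88×14.8) = 0.1797 K/W
1/R_core = 1/R_stud + 1/R_cav → R_core = 0.001494 K/W
R_outer = 0.016/(0.897×14.8) = 0.001205 K/W
R_total = 0.007204 K/W
Q = ΔT/R_total = 21/0.007204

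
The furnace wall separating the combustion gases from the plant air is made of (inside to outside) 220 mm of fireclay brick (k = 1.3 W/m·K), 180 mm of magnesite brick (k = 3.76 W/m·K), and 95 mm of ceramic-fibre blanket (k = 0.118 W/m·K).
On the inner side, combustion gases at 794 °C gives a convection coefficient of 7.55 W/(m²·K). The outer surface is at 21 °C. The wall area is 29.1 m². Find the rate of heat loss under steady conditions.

Q ≈ 19500 W

Using the resistance-network approach (series):
R_inner film = 1/(h_i·A) = 1/(7.55×29.1) = 0.004552 K/W
R_fireclay brick = L/(kA) = 0.22/(1.3×29.1) = 0.005815 K/W
R_magnesite brick = L/(kA) = 0.18/(3.76×29.1) = 0.001645 K/W
R_ceramic-fibre blanket = L/(kA) = 0.095/(0.118×29.1) = 0.02767 K/W
R_total = 0.03968 K/W
Q = ΔT / R_total = 773 / 0.03968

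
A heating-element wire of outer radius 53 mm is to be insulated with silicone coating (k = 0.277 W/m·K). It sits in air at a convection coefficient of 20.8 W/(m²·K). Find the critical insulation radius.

r_cr ≈ 13.3 mm

For a cylinder r_cr = k/h = 0.277/20.8
r_cr = 13.3 mm; since the bare radius (53 mm) is above r_cr, any added insulation will reduce heat loss.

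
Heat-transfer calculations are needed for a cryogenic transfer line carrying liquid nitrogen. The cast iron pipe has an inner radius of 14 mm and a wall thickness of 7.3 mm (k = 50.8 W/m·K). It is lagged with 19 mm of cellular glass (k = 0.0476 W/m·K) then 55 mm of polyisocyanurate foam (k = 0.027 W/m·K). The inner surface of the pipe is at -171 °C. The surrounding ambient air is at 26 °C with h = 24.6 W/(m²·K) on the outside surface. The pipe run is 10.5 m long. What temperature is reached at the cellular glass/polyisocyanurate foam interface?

T ≈ -113 °C

For a radial system each layer contributes R = ln(r_out/r_in)/(2πkL); films add R = 1/(hA).
R_cast iron pipe wall = ln(21.3/14)/(2π×50.8×10.5) = 1.252×10^-4 K/W
R_cellular glass = ln(40.3/21.3)/(2π×0.0476×10.5) = 0.203 K/W
R_polyisocyanurate foam = ln(95.3/40.3)/(2π×0.027×10.5) = 0.4832 K/W
R_outer film = 1/(h_o·2πr_oL) = 1/(24.6×2π×0.0953×10.5) = 0.006466 K/W
R_total = 0.6928 K/W
Q = ΔT/R_total = 197/0.6928
Q = 284 W
T_interface = T_inner + Q·ΣR(inner→interface) = -171 + 284×0.2032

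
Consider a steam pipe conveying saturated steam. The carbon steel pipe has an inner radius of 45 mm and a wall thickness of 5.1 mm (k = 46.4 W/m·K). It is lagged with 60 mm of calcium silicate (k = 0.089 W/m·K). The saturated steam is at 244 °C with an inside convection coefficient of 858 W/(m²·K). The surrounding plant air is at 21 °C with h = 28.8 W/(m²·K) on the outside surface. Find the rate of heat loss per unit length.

Radial resistances (cylindrical: R_cond = ln(r_o/r_i)/(2πkL), R_conv = 1/(h·2πrL)):
R_inner film = 1/(h_i·2πr₁L) = 1/(858×2π×0.045×1) = 0.004122 K/W
R_carbon steel pipe wall = ln(50.1/45)/(2π×46.4×1) = 3.682×10^-4 K/W
R_calcium silicate = ln(110.1/50.1)/(2π×0.089×1) = 1.408 K/W
R_outer film = 1/(h_o·2πr_oL) = 1/(28.8×2π×0.1101×1) = 0.05019 K/W
R_total = 1.463 K/W
Q = ΔT/R_total = 223/1.463

q′ ≈ 152 W/m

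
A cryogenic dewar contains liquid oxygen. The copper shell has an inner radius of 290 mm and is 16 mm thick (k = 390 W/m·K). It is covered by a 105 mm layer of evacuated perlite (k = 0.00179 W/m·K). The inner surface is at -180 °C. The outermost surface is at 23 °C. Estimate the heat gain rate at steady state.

Q ≈ 5.47 W

Each spherical layer contributes R = (1/r_i − 1/r_o)/(4πk):
R_copper shell = (1/0.29 − 1/0.306)/(4π×390) = 3.679×10^-5 K/W
R_evacuated perlite = (1/0.306 − 1/0.411)/(4π×0.00179) = 37.12 K/W
R_total = 37.12 K/W
Q = ΔT/R_total = 203/37.12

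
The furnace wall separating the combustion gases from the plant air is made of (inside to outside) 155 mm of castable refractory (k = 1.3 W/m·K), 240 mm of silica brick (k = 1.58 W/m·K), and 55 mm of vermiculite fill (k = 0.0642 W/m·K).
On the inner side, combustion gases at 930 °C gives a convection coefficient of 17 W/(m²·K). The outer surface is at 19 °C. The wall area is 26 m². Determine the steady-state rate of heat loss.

Thermal resistances in series:
R_inner film = 1/(h_i·A) = 1/(17×26) = 0.002262 K/W
R_castable refractory = L/(kA) = 0.155/(1.3×26) = 0.004586 K/W
R_silica brick = L/(kA) = 0.24/(1.58×26) = 0.005842 K/W
R_vermiculite fill = L/(kA) = 0.055/(0.0642×26) = 0.03295 K/W
R_total = 0.04564 K/W
Q = ΔT / R_total = 911 / 0.04564

Q ≈ 20000 W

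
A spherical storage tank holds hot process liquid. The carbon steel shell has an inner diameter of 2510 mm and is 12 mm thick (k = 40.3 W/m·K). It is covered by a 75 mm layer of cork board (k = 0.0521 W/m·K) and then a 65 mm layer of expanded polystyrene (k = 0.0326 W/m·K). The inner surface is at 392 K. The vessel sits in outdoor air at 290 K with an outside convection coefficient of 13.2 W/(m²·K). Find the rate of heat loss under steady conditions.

Q ≈ 660 W

Spherical conduction: R = (1/r_in − 1/r_out)/(4πk) per layer; series-sum.
R_carbon steel shell = (1/1.255 − 1/1.267)/(4π×40.3) = 1.49×10^-5 K/W
R_cork board = (1/1.267 − 1/1.342)/(4π×0.0521) = 0.06737 K/W
R_expanded polystyrene = (1/1.342 − 1/1.407)/(4π×0.0326) = 0.08403 K/W
R_outer film = 1/(h·4πr_o²) = 1/(13.2×4π×1.407²) = 0.003045 K/W
R_total = 0.1545 K/W
Q = ΔT/R_total = 102/0.1545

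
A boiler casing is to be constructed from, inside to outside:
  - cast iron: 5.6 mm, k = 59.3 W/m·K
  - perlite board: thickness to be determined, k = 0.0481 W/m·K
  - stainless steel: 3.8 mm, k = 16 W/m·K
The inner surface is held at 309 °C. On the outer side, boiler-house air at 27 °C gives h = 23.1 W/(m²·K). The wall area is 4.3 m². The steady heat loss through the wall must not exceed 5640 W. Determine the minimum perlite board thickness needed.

Thermal resistances in series:
R_cast iron = L/(kA) = 0.0056/(59.3×4.3) = 2.196×10^-5 K/W
R_stainless steel = L/(kA) = 0.0038/(16×4.3) = 5.523×10^-5 K/W
R_outer film = 1/(h_o·A) = 1/(23.1×4.3) = 0.01007 K/W
Sum of the known resistances R_other = 0.01014 K/W
Required total resistance R_tot = ΔT/Q_allow = 282/5640 = 0.05 K/W
R_perlite board = R_tot − R_other = 0.03986 K/W
L = R·k·A = 0.03986×0.0481×4.3

L ≈ 8.24 mm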